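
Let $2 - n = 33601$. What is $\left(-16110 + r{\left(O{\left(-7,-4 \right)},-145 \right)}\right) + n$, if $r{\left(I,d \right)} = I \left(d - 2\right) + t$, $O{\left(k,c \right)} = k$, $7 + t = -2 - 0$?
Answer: $-48689$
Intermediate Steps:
$t = -9$ ($t = -7 - 2 = -9$)
$n = -33599$ ($n = 2 - 33601 = -33599$)
$r{\left(I,d \right)} = -9 + I \left(-2 + d\right)$ ($r{\left(I,d \right)} = I \left(d - 2\right) - 9 = I \left(-2 + d\right) - 9 = -9 + I \left(-2 + d\right)$)
$\left(-16110 + r{\left(O{\left(-7,-4 \right)},-145 \right)}\right) + n = \left(-16110 - -1020\right) - 33599 = \left(-16110 + \left(-9 + 14 + 1015\right)\right) - 33599 = \left(-16110 + 1020\right) - 33599 = -15090 - 33599 = -48689$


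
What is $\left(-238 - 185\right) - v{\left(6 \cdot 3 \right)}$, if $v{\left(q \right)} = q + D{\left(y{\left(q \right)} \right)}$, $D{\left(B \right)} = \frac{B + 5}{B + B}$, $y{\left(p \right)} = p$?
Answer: $- \frac{15899}{36} \approx -441.64$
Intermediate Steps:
$D{\left(B \right)} = \frac{5 + B}{2 B}$
$v{\left(q \right)} = q + \frac{5 + q}{2 q}$
$\left(-238 - 185\right) - v{\left(6 \cdot 3 \right)} = \left(-238 - 185\right) - \left(\frac{1}{2} + 6 \cdot 3 + \frac{5}{2 \cdot 6 \cdot 3}\right) = -423 - \left(\frac{1}{2} + 18 + \frac{5}{2 \cdot 18}\right) = -423 - \left(\frac{1}{2} + 18 + \frac{5}{2} \cdot \frac{1}{18}\right) = -423 - \left(\frac{1}{2} + 18 + \frac{5}{36}\right) = -423 - \frac{671}{36} = - \frac{15899}{36}$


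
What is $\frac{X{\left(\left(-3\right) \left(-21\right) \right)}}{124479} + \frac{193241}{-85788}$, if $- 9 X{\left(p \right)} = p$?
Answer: $- \frac{890927665}{395511276} \approx -2.2526$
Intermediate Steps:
$X{\left(p \right)} = - \frac{p}{9}$
$\frac{X{\left(\left(-3\right) \left(-21\right) \right)}}{124479} + \frac{193241}{-85788} = \frac{\left(- \frac{1}{9}\right) \left(\left(-3\right) \left(-21\right)\right)}{124479} + \frac{193241}{-85788} = \left(- \frac{1}{9}\right) 63 \cdot \frac{1}{124479} + 193241 \left(- \frac{1}{85788}\right) = \left(-7\right) \frac{1}{124479} - \frac{193241}{85788} = - \frac{7}{124479} - \frac{193241}{85788} = - \frac{890927665}{395511276}$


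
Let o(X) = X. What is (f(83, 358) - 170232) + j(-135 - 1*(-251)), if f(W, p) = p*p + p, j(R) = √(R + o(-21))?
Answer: -41710 + √95 ≈ -41700.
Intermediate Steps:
j(R) = √(-21 + R) (j(R) = √(R - 21) = √(-21 + R))
f(W, p) = p + p² (f(W, p) = p² + p = p + p²)
(f(83, 358) - 170232) + j(-135 - 1*(-251)) = (358*(1 + 358) - 170232) + √(-21 + (-135 - 1*(-251))) = (358*359 - 170232) + √(-21 + (-135 + 251)) = (128522 - 170232) + √(-21 + 116) = -41710 + √95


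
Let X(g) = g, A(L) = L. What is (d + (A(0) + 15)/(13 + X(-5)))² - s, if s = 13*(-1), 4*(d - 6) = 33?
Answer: 17473/64 ≈ 273.02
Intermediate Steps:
d = 57/4 (d = 6 + (¼)*33 = 6 + 33/4 = 57/4 ≈ 14.250)
s = -13
(d + (A(0) + 15)/(13 + X(-5)))² - s = (57/4 + (0 + 15)/(13 - 5))² - 1*(-13) = (57/4 + 15/8)² + 13 = (129/8)² + 13 = 16641/64 + 13 = 17473/64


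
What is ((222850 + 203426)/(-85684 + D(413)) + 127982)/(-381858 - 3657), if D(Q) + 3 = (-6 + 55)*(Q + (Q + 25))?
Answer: -281462297/847901691 ≈ -0.33195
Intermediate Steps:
D(Q) = 1222 + 98*Q (D(Q) = -3 + (-6 + 55)*(Q + (Q + 25)) = -3 + 49*(Q + (25 + Q)) = -3 + 49*(25 + 2*Q) = -3 + (1225 + 98*Q) = 1222 + 98*Q)
((222850 + 203426)/(-85684 + D(413)) + 127982)/(-381858 - 3657) = ((222850 + 203426)/(-85684 + (1222 + 98*413)) + 127982)/(-381858 - 3657) = (426276/(-85684 + (1222 + 40474)) + 127982)/(-385515) = (426276/(-85684 + 41696) + 127982)*(-1/385515) = (426276/(-43988) + 127982)*(-1/385515) = (426276*(-1/43988) + 127982)*(-1/385515) = (-106569/10997 + 127982)*(-1/385515) = (1407311485/10997)*(-1/385515) = -281462297/847901691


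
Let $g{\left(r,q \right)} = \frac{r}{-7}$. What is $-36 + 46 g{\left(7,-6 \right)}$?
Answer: $-82$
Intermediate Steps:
$g{\left(r,q \right)} = - \frac{r}{7}$ ($g{\left(r,q \right)} = r \left(- \frac{1}{7}\right) = - \frac{r}{7}$)
$-36 + 46 g{\left(7,-6 \right)} = -36 + 46 \left(\left(- \frac{1}{7}\right) 7\right) = -36 + 46 \left(-1\right) = -36 - 46 = -82$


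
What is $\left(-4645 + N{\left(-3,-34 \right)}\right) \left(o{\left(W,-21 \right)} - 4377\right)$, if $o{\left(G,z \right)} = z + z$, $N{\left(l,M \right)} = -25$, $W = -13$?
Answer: $20636730$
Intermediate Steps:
$o{\left(G,z \right)} = 2 z$
$\left(-4645 + N{\left(-3,-34 \right)}\right) \left(o{\left(W,-21 \right)} - 4377\right) = \left(-4645 - 25\right) \left(2 \left(-21\right) - 4377\right) = - 4670 \left(-42 - 4377\right) = \left(-4670\right) \left(-4419\right) = 20636730$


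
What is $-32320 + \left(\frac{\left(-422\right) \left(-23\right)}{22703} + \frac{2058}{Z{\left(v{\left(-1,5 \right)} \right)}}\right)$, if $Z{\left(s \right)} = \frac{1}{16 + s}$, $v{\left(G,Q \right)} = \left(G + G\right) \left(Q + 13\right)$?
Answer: $- \frac{1668206734}{22703} \approx -73480.0$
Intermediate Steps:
$v{\left(G,Q \right)} = 2 G \left(13 + Q\right)$
$-32320 + \left(\frac{\left(-422\right) \left(-23\right)}{22703} + \frac{2058}{Z{\left(v{\left(-1,5 \right)} \right)}}\right) = -32320 + \left(\frac{\left(-422\right) \left(-23\right)}{22703} + \frac{2058}{\frac{1}{16 + 2 \left(-1\right) \left(13 + 5\right)}}\right) = -32320 + \left(9706 \cdot \frac{1}{22703} + \frac{2058}{\frac{1}{16 + 2 \left(-1\right) 18}}\right) = -32320 + \left(\frac{9706}{22703} + \frac{2058}{\frac{1}{16 - 36}}\right) = -32320 + \left(\frac{9706}{22703} + \frac{2058}{\frac{1}{-20}}\right) = -32320 + \left(\frac{9706}{22703} + \frac{2058}{- \frac{1}{20}}\right) = -32320 + \left(\frac{9706}{22703} + 2058 \left(-20\right)\right) = -32320 + \left(\frac{9706}{22703} - 41160\right) = -32320 - \frac{934445774}{22703} = - \frac{1668206734}{22703}$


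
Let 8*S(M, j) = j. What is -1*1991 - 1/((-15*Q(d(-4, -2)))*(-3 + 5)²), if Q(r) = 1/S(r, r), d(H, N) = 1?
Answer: -955679/480 ≈ -1991.0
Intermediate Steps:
S(M, j) = j/8
Q(r) = 8/r (Q(r) = 1/(r/8) = 8/r)
-1*1991 - 1/((-15*Q(d(-4, -2)))*(-3 + 5)²) = -1*1991 - 1/((-120/1)*(-3 + 5)²) = -1991 - 1/(-120*2²) = -1991 - 1/(-15*8*4) = -1991 - 1/((-120*4)) = -1991 - 1/(-480) = -1991 - 1*(-1/480) = -1991 + 1/480 = -955679/480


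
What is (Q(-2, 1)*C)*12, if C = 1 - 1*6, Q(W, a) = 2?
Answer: -120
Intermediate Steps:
C = -5 (C = 1 - 6 = -5)
(Q(-2, 1)*C)*12 = (2*(-5))*12 = -10*12 = -120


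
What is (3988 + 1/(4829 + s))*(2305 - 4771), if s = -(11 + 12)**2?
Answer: -21143978433/2150 ≈ -9.8344e+6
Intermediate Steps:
s = -529 (s = -1*23**2 = -1*529 = -529)
(3988 + 1/(4829 + s))*(2305 - 4771) = (3988 + 1/(4829 - 529))*(2305 - 4771) = (3988 + 1/4300)*(-2466) = (17148401/4300)*(-2466) = -21143978433/2150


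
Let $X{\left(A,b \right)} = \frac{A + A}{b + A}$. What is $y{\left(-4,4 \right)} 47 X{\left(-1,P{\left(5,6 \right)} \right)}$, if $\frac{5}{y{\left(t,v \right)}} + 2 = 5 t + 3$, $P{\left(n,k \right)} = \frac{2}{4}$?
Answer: $- \frac{940}{19} \approx -49.474$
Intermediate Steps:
$P{\left(n,k \right)} = \frac{1}{2}$ ($P{\left(n,k \right)} = 2 \cdot \frac{1}{4} = \frac{1}{2}$)
$y{\left(t,v \right)} = \frac{5}{1 + 5 t}$ ($y{\left(t,v \right)} = \frac{5}{-2 + \left(5 t + 3\right)} = \frac{5}{-2 + \left(3 + 5 t\right)} = \frac{5}{1 + 5 t}$)
$X{\left(A,b \right)} = \frac{2 A}{A + b}$
$y{\left(-4,4 \right)} 47 X{\left(-1,P{\left(5,6 \right)} \right)} = \frac{5}{1 + 5 \left(-4\right)} 47 \cdot 2 \left(-1\right) \frac{1}{-1 + \frac{1}{2}} = \frac{5}{1 - 20} \cdot 47 \cdot 2 \left(-1\right) \frac{1}{- \frac{1}{2}} = \frac{5}{-19} \cdot 47 \cdot 2 \left(-1\right) \left(-2\right) = 5 \left(- \frac{1}{19}\right) 47 \cdot 4 = \left(- \frac{5}{19}\right) 47 \cdot 4 = \left(- \frac{235}{19}\right) 4 = - \frac{940}{19}$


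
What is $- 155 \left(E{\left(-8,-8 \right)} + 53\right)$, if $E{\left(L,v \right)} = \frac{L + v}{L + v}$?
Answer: $-8370$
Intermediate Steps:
$E{\left(L,v \right)} = 1$
$- 155 \left(E{\left(-8,-8 \right)} + 53\right) = - 155 \left(1 + 53\right) = \left(-155\right) 54 = -8370$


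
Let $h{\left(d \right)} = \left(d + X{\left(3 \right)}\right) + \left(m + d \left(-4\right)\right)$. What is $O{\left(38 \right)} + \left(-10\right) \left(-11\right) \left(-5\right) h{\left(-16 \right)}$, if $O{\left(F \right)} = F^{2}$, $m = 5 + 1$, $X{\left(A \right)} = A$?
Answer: $-29906$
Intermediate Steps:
$m = 6$
$h{\left(d \right)} = 9 - 3 d$ ($h{\left(d \right)} = \left(d + 3\right) + \left(6 + d \left(-4\right)\right) = \left(3 + d\right) - \left(-6 + 4 d\right) = 9 - 3 d$)
$O{\left(38 \right)} + \left(-10\right) \left(-11\right) \left(-5\right) h{\left(-16 \right)} = 38^{2} + \left(-10\right) \left(-11\right) \left(-5\right) \left(9 - -48\right) = 1444 + 110 \left(-5\right) \left(9 + 48\right) = 1444 - 31350 = -29906$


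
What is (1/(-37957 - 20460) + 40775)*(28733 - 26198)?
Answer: 6038251296090/58417 ≈ 1.0336e+8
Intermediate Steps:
(1/(-37957 - 20460) + 40775)*(28733 - 26198) = (1/(-58417) + 40775)*2535 = (-1/58417 + 40775)*2535 = (2381953174/58417)*2535 = 6038251296090/58417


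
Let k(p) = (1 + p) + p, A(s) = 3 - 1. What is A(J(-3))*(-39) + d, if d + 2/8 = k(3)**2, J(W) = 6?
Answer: -117/4 ≈ -29.250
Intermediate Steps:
A(s) = 2
k(p) = 1 + 2*p
d = 195/4 (d = -1/4 + (1 + 2*3)**2 = -1/4 + (1 + 6)**2 = -1/4 + 7**2 = -1/4 + 49 = 195/4 ≈ 48.750)
A(J(-3))*(-39) + d = 2*(-39) + 195/4 = -78 + 195/4 = -117/4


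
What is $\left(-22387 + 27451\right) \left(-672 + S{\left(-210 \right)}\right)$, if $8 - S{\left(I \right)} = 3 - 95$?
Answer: $-2896608$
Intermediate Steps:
$S{\left(I \right)} = 100$ ($S{\left(I \right)} = 8 - \left(3 - 95\right) = 8 - -92 = 8 + 92 = 100$)
$\left(-22387 + 27451\right) \left(-672 + S{\left(-210 \right)}\right) = \left(-22387 + 27451\right) \left(-672 + 100\right) = 5064 \left(-572\right) = -2896608$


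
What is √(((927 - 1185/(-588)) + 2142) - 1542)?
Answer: √299687/14 ≈ 39.103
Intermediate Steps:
√(((927 - 1185/(-588)) + 2142) - 1542) = √(((927 - 1185*(-1)/588) + 2142) - 1542) = √(((927 - 1*(-395/196)) + 2142) - 1542) = √(((927 + 395/196) + 2142) - 1542) = √((182087/196 + 2142) - 1542) = √(601919/196 - 1542) = √(299687/196) = √299687/14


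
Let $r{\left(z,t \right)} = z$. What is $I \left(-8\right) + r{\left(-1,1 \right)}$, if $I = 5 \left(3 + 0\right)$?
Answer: $-121$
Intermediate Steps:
$I = 15$ ($I = 5 \cdot 3 = 15$)
$I \left(-8\right) + r{\left(-1,1 \right)} = 15 \left(-8\right) - 1 = -120 - 1 = -121$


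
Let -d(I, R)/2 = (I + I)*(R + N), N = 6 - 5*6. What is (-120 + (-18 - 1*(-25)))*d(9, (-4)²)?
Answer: -32544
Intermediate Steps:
N = -24 (N = 6 - 30 = -24)
d(I, R) = -4*I*(-24 + R) (d(I, R) = -2*(I + I)*(R - 24) = -2*2*I*(-24 + R) = -4*I*(-24 + R))
(-120 + (-18 - 1*(-25)))*d(9, (-4)²) = (-120 + (-18 - 1*(-25)))*(4*9*(24 - 1*(-4)²)) = (-120 + (-18 + 25))*(4*9*(24 - 1*16)) = (-120 + 7)*(4*9*(24 - 16)) = -452*9*8 = -113*288 = -32544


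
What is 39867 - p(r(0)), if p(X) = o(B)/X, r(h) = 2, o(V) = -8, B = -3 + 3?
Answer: 39871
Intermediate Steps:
B = 0
p(X) = -8/X
39867 - p(r(0)) = 39867 - (-8)/2 = 39867 - 1*(-4) = 39867 + 4 = 39871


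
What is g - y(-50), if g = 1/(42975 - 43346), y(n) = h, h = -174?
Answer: 64553/371 ≈ 174.00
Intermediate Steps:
y(n) = -174
g = -1/371 (g = 1/(-371) = -1/371 ≈ -0.0026954)
g - y(-50) = -1/371 - 1*(-174) = -1/371 + 174 = 64553/371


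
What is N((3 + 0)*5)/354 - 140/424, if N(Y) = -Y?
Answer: -1165/3127 ≈ -0.37256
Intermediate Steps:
N((3 + 0)*5)/354 - 140/424 = -(3 + 0)*5/354 - 140/424 = -3*5*(1/354) - 140*1/424 = -1*15*(1/354) - 35/106 = -15*1/354 - 35/106 = -5/118 - 35/106 = -1165/3127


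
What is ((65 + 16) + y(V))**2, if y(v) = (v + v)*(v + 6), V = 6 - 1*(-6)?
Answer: 263169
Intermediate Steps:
V = 12 (V = 6 + 6 = 12)
y(v) = 2*v*(6 + v) (y(v) = (2*v)*(6 + v) = 2*v*(6 + v))
((65 + 16) + y(V))**2 = ((65 + 16) + 2*12*(6 + 12))**2 = (81 + 2*12*18)**2 = (81 + 432)**2 = 513**2 = 263169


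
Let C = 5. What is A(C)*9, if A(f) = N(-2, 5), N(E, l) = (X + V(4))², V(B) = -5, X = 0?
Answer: 225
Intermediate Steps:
N(E, l) = 25 (N(E, l) = (0 - 5)² = (-5)² = 25)
A(f) = 25
A(C)*9 = 25*9 = 225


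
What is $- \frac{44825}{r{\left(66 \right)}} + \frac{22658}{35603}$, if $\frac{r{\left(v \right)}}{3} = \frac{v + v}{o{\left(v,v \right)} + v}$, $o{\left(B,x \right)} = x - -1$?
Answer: $- \frac{19295120237}{1281708} \approx -15054.0$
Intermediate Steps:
$o{\left(B,x \right)} = 1 + x$ ($o{\left(B,x \right)} = x + 1 = 1 + x$)
$r{\left(v \right)} = \frac{6 v}{1 + 2 v}$ ($r{\left(v \right)} = 3 \frac{v + v}{\left(1 + v\right) + v} = 3 \frac{2 v}{1 + 2 v} = \frac{6 v}{1 + 2 v}$)
$- \frac{44825}{r{\left(66 \right)}} + \frac{22658}{35603} = - \frac{44825}{6 \cdot 66 \frac{1}{1 + 2 \cdot 66}} + \frac{22658}{35603} = - \frac{44825}{6 \cdot 66 \frac{1}{1 + 132}} + 22658 \cdot \frac{1}{35603} = - \frac{44825}{6 \cdot 66 \cdot \frac{1}{133}} + \frac{22658}{35603} = - \frac{44825}{\frac{396}{133}} + \frac{22658}{35603} = \left(-44825\right) \frac{133}{396} + \frac{22658}{35603} = - \frac{541975}{36} + \frac{22658}{35603} = - \frac{19295120237}{1281708}$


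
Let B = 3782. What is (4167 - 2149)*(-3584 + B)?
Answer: 399564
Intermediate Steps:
(4167 - 2149)*(-3584 + B) = (4167 - 2149)*(-3584 + 3782) = 2018*198 = 399564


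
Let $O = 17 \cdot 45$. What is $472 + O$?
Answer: $1237$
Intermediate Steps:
$O = 765$
$472 + O = 472 + 765 = 1237$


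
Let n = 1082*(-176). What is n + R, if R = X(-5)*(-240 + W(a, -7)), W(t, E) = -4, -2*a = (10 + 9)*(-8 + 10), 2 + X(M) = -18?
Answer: -185552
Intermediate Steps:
X(M) = -20 (X(M) = -2 - 18 = -20)
n = -190432
a = -19 (a = -(10 + 9)*(-8 + 10)/2 = -19*2/2 = -1/2*38 = -19)
R = 4880 (R = -20*(-240 - 4) = -20*(-244) = 4880)
n + R = -190432 + 4880 = -185552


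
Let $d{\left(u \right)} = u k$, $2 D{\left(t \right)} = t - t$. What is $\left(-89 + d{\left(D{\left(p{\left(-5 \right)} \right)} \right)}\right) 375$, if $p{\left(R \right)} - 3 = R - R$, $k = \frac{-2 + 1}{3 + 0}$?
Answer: $-33375$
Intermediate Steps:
$k = - \frac{1}{3} \approx -0.33333$
$p{\left(R \right)} = 3$ ($p{\left(R \right)} = 3 + \left(R - R\right) = 3 + 0 = 3$)
$D{\left(t \right)} = 0$ ($D{\left(t \right)} = \frac{t - t}{2} = \frac{1}{2} \cdot 0 = 0$)
$d{\left(u \right)} = - \frac{u}{3}$ ($d{\left(u \right)} = u \left(- \frac{1}{3}\right) = - \frac{u}{3}$)
$\left(-89 + d{\left(D{\left(p{\left(-5 \right)} \right)} \right)}\right) 375 = \left(-89 - 0\right) 375 = \left(-89 + 0\right) 375 = \left(-89\right) 375 = -33375$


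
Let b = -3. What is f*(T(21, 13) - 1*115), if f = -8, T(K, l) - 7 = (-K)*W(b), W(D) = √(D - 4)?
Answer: 864 + 168*I*√7 ≈ 864.0 + 444.49*I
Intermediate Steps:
W(D) = √(-4 + D)
T(K, l) = 7 - I*K*√7 (T(K, l) = 7 + (-K)*√(-4 - 3) = 7 + (-K)*√(-7) = 7 + (-K)*(I*√7) = 7 - I*K*√7)
f*(T(21, 13) - 1*115) = -8*((7 - 1*I*21*√7) - 1*115) = -8*((7 - 21*I*√7) - 115) = -8*(-108 - 21*I*√7) = 864 + 168*I*√7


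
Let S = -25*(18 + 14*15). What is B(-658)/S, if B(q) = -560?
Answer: 28/285 ≈ 0.098246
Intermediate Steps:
S = -5700 (S = -25*(18 + 210) = -25*228 = -5700)
B(-658)/S = -560/(-5700) = -560*(-1/5700) = 28/285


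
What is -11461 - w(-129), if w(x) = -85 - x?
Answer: -11505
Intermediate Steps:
-11461 - w(-129) = -11461 - (-85 - 1*(-129)) = -11461 - (-85 + 129) = -11461 - 1*44 = -11461 - 44 = -11505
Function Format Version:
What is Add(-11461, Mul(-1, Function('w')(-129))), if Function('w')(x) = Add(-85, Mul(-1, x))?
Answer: -11505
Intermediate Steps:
Add(-11461, Mul(-1, Function('w')(-129))) = Add(-11461, Mul(-1, Add(-85, Mul(-1, -129)))) = Add(-11461, Mul(-1, Add(-85, 129))) = Add(-11461, Mul(-1, 44)) = Add(-11461, -44) = -11505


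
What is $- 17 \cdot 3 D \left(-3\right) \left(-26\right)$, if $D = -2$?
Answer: $7956$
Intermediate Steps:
$- 17 \cdot 3 D \left(-3\right) \left(-26\right) = - 17 \cdot 3 \left(-2\right) \left(-3\right) \left(-26\right) = - 17 \left(\left(-6\right) \left(-3\right)\right) \left(-26\right) = \left(-17\right) 18 \left(-26\right) = \left(-306\right) \left(-26\right) = 7956$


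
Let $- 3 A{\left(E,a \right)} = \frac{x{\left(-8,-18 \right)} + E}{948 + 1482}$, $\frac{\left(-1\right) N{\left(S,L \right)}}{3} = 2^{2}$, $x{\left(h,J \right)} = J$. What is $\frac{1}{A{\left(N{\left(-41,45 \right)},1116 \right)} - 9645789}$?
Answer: $- \frac{243}{2343926726} \approx -1.0367 \cdot 10^{-7}$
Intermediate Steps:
$N{\left(S,L \right)} = -12$ ($N{\left(S,L \right)} = - 3 \cdot 2^{2} = \left(-3\right) 4 = -12$)
$A{\left(E,a \right)} = \frac{1}{405} - \frac{E}{7290}$ ($A{\left(E,a \right)} = - \frac{\left(-18 + E\right) \frac{1}{948 + 1482}}{3} = - \frac{\left(-18 + E\right) \frac{1}{2430}}{3} = - \frac{- \frac{1}{135} + \frac{E}{2430}}{3} = \frac{1}{405} - \frac{E}{7290}$)
$\frac{1}{A{\left(N{\left(-41,45 \right)},1116 \right)} - 9645789} = \frac{1}{\left(\frac{1}{405} - - \frac{2}{1215}\right) - 9645789} = \frac{1}{\left(\frac{1}{405} + \frac{2}{1215}\right) - 9645789} = \frac{1}{\frac{1}{243} - 9645789} = \frac{1}{- \frac{2343926726}{243}} = - \frac{243}{2343926726}$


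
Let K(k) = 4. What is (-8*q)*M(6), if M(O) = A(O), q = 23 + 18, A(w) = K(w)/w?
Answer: -656/3 ≈ -218.67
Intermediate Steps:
A(w) = 4/w
q = 41
M(O) = 4/O
(-8*q)*M(6) = (-8*41)*(4/6) = -1312/6 = -328*⅔ = -656/3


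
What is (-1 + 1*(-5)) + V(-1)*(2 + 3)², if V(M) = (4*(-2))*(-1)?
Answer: 194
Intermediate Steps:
V(M) = 8 (V(M) = -8*(-1) = 8)
(-1 + 1*(-5)) + V(-1)*(2 + 3)² = (-1 + 1*(-5)) + 8*(2 + 3)² = (-1 - 5) + 8*5² = -6 + 8*25 = -6 + 200 = 194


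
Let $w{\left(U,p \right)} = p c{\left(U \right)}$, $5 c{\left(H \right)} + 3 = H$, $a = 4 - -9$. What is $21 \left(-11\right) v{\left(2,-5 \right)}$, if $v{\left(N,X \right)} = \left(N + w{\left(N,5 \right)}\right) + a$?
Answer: $-3234$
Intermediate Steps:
$a = 13$ ($a = 4 + 9 = 13$)
$c{\left(H \right)} = - \frac{3}{5} + \frac{H}{5}$
$w{\left(U,p \right)} = p \left(- \frac{3}{5} + \frac{U}{5}\right)$
$v{\left(N,X \right)} = 10 + 2 N$ ($v{\left(N,X \right)} = \left(N + \frac{1}{5} \cdot 5 \left(-3 + N\right)\right) + 13 = \left(N + \left(-3 + N\right)\right) + 13 = \left(-3 + 2 N\right) + 13 = 10 + 2 N$)
$21 \left(-11\right) v{\left(2,-5 \right)} = 21 \left(-11\right) \left(10 + 2 \cdot 2\right) = - 231 \left(10 + 4\right) = \left(-231\right) 14 = -3234$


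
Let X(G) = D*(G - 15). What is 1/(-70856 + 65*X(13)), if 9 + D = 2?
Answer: -1/69946 ≈ -1.4297e-5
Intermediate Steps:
D = -7 (D = -9 + 2 = -7)
X(G) = 105 - 7*G (X(G) = -7*(G - 15) = -7*(-15 + G) = 105 - 7*G)
1/(-70856 + 65*X(13)) = 1/(-70856 + 65*(105 - 7*13)) = 1/(-70856 + 65*(105 - 91)) = 1/(-70856 + 65*14) = 1/(-70856 + 910) = 1/(-69946) = -1/69946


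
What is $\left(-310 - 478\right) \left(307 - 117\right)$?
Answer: $-149720$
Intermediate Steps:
$\left(-310 - 478\right) \left(307 - 117\right) = \left(-788\right) 190 = -149720$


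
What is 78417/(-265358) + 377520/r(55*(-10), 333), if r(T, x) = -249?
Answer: -33399159331/22024714 ≈ -1516.4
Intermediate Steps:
78417/(-265358) + 377520/r(55*(-10), 333) = 78417/(-265358) + 377520/(-249) = 78417*(-1/265358) + 377520*(-1/249) = -78417/265358 - 125840/83 = -33399159331/22024714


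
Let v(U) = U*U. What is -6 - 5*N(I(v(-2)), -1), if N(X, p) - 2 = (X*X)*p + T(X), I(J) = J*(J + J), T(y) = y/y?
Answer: 5099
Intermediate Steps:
T(y) = 1
v(U) = U²
I(J) = 2*J² (I(J) = J*(2*J) = 2*J²)
N(X, p) = 3 + p*X² (N(X, p) = 2 + ((X*X)*p + 1) = 2 + (X²*p + 1) = 2 + (p*X² + 1) = 2 + (1 + p*X²) = 3 + p*X²)
-6 - 5*N(I(v(-2)), -1) = -6 - 5*(3 - (2*((-2)²)²)²) = -6 - 5*(3 - (2*4²)²) = -6 - 5*(3 - (2*16)²) = -6 - 5*(3 - 1*32²) = -6 - 5*(3 - 1*1024) = -6 - 5*(3 - 1024) = -6 - 5*(-1021) = -6 + 5105 = 5099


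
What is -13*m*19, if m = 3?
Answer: -741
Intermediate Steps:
-13*m*19 = -13*3*19 = -39*19 = -741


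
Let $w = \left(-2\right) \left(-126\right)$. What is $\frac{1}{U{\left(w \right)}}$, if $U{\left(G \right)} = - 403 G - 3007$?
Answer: $- \frac{1}{104563} \approx -9.5636 \cdot 10^{-6}$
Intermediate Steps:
$w = 252$
$U{\left(G \right)} = -3007 - 403 G$
$\frac{1}{U{\left(w \right)}} = \frac{1}{-3007 - 101556} = \frac{1}{-104563} = - \frac{1}{104563}$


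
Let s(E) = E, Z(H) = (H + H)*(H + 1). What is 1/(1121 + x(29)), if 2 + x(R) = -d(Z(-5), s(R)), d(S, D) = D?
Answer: 1/1090 ≈ 0.00091743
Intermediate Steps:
Z(H) = 2*H*(1 + H) (Z(H) = (2*H)*(1 + H) = 2*H*(1 + H))
x(R) = -2 - R
1/(1121 + x(29)) = 1/(1121 + (-2 - 1*29)) = 1/(1121 + (-2 - 29)) = 1/(1121 - 31) = 1/1090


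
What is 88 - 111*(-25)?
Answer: 2863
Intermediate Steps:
88 - 111*(-25) = 88 + 2775 = 2863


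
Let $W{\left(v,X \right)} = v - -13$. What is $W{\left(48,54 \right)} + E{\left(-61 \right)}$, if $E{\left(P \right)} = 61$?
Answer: $122$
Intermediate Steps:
$W{\left(v,X \right)} = 13 + v$ ($W{\left(v,X \right)} = v + 13 = 13 + v$)
$W{\left(48,54 \right)} + E{\left(-61 \right)} = \left(13 + 48\right) + 61 = 61 + 61 = 122$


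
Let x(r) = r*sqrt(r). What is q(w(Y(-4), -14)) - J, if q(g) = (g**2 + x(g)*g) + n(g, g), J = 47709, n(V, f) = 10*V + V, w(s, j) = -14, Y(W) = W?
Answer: -47667 + 196*I*sqrt(14) ≈ -47667.0 + 733.37*I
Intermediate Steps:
x(r) = r**(3/2)
n(V, f) = 11*V
q(g) = g**2 + g**(5/2) + 11*g (q(g) = (g**2 + g**(3/2)*g) + 11*g = (g**2 + g**(5/2)) + 11*g = g**2 + g**(5/2) + 11*g)
q(w(Y(-4), -14)) - J = ((-14)**2 + (-14)**(5/2) + 11*(-14)) - 1*47709 = (196 + 196*I*sqrt(14) - 154) - 47709 = (42 + 196*I*sqrt(14)) - 47709 = -47667 + 196*I*sqrt(14)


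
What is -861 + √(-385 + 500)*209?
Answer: -861 + 209*√115 ≈ 1380.3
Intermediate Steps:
-861 + √(-385 + 500)*209 = -861 + √115*209 = -861 + 209*√115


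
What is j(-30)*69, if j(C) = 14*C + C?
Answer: -31050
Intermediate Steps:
j(C) = 15*C
j(-30)*69 = (15*(-30))*69 = -450*69 = -31050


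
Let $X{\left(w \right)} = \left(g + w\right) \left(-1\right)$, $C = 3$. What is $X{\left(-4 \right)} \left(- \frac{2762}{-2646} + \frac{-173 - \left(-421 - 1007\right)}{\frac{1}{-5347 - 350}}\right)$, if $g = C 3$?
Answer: $\frac{47295490120}{1323} \approx 3.5749 \cdot 10^{7}$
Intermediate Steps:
$g = 9$ ($g = 3 \cdot 3 = 9$)
$X{\left(w \right)} = -9 - w$ ($X{\left(w \right)} = \left(9 + w\right) \left(-1\right) = -9 - w$)
$X{\left(-4 \right)} \left(- \frac{2762}{-2646} + \frac{-173 - \left(-421 - 1007\right)}{\frac{1}{-5347 - 350}}\right) = \left(-9 - -4\right) \left(- \frac{2762}{-2646} + \frac{-173 - \left(-421 - 1007\right)}{\frac{1}{-5347 - 350}}\right) = \left(-9 + 4\right) \left(\left(-2762\right) \left(- \frac{1}{2646}\right) + \frac{-173 - -1428}{\frac{1}{-5697}}\right) = - 5 \left(\frac{1381}{1323} + \frac{-173 + 1428}{- \frac{1}{5697}}\right) = - 5 \left(\frac{1381}{1323} + 1255 \left(-5697\right)\right) = - 5 \left(\frac{1381}{1323} - 7149735\right) = \left(-5\right) \left(- \frac{9459098024}{1323}\right) = \frac{47295490120}{1323}$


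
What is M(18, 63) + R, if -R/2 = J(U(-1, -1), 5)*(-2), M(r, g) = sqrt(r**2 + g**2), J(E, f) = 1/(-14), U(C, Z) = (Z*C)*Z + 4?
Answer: -2/7 + 9*sqrt(53) ≈ 65.235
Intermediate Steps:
U(C, Z) = 4 + C*Z**2 (U(C, Z) = (C*Z)*Z + 4 = C*Z**2 + 4 = 4 + C*Z**2)
J(E, f) = -1/14
M(r, g) = sqrt(g**2 + r**2)
R = -2/7 (R = -(-1)*(-2)/7 = -2*1/7 = -2/7 ≈ -0.28571)
M(18, 63) + R = sqrt(63**2 + 18**2) - 2/7 = sqrt(3969 + 324) - 2/7 = sqrt(4293) - 2/7 = 9*sqrt(53) - 2/7 = -2/7 + 9*sqrt(53)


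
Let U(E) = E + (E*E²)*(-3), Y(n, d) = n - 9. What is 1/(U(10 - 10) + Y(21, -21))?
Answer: 1/12 ≈ 0.083333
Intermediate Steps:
Y(n, d) = -9 + n
U(E) = E - 3*E³ (U(E) = E + E³*(-3) = E - 3*E³)
1/(U(10 - 10) + Y(21, -21)) = 1/(((10 - 10) - 3*(10 - 10)³) + (-9 + 21)) = 1/((0 - 3*0³) + 12) = 1/((0 - 3*0) + 12) = 1/((0 + 0) + 12) = 1/(0 + 12) = 1/12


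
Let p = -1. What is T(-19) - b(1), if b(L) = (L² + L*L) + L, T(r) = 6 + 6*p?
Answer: -3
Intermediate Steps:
T(r) = 0 (T(r) = 6 + 6*(-1) = 6 - 6 = 0)
b(L) = L + 2*L² (b(L) = (L² + L²) + L = 2*L² + L = L + 2*L²)
T(-19) - b(1) = 0 - (1 + 2*1) = 0 - (1 + 2) = 0 - 3 = -3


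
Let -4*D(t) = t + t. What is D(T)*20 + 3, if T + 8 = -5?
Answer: 133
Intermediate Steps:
T = -13 (T = -8 - 5 = -13)
D(t) = -t/2 (D(t) = -(t + t)/4 = -t/2)
D(T)*20 + 3 = -½*(-13)*20 + 3 = (13/2)*20 + 3 = 130 + 3 = 133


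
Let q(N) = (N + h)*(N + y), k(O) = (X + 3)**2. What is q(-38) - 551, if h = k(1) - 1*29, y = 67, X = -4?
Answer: -2465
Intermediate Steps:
k(O) = 1 (k(O) = (-4 + 3)**2 = (-1)**2 = 1)
h = -28 (h = 1 - 1*29 = 1 - 29 = -28)
q(N) = (-28 + N)*(67 + N) (q(N) = (N - 28)*(N + 67) = (-28 + N)*(67 + N))
q(-38) - 551 = (-1876 + (-38)**2 + 39*(-38)) - 551 = (-1876 + 1444 - 1482) - 551 = -1914 - 551 = -2465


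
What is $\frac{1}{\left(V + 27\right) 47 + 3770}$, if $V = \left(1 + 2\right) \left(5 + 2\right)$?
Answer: $\frac{1}{6026} \approx 0.00016595$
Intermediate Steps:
$V = 21$ ($V = 3 \cdot 7 = 21$)
$\frac{1}{\left(V + 27\right) 47 + 3770} = \frac{1}{\left(21 + 27\right) 47 + 3770} = \frac{1}{48 \cdot 47 + 3770} = \frac{1}{2256 + 3770} = \frac{1}{6026}$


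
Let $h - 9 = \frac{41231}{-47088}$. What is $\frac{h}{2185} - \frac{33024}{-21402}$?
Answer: $\frac{189218728069}{122332975920} \approx 1.5468$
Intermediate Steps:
$h = \frac{382561}{47088}$ ($h = 9 + \frac{41231}{-47088} = 9 + 41231 \left(- \frac{1}{47088}\right) = 9 - \frac{41231}{47088} = \frac{382561}{47088} \approx 8.1244$)
$\frac{h}{2185} - \frac{33024}{-21402} = \frac{382561}{47088 \cdot 2185} - \frac{33024}{-21402} = \frac{382561}{47088} \cdot \frac{1}{2185} - - \frac{5504}{3567} = \frac{382561}{102887280} + \frac{5504}{3567} = \frac{189218728069}{122332975920}$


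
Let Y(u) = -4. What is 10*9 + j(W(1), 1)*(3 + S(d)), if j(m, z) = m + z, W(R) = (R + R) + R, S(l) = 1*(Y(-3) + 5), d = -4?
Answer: 106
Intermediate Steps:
S(l) = 1 (S(l) = 1*(-4 + 5) = 1*1 = 1)
W(R) = 3*R (W(R) = 2*R + R = 3*R)
10*9 + j(W(1), 1)*(3 + S(d)) = 10*9 + (3*1 + 1)*(3 + 1) = 90 + (3 + 1)*4 = 90 + 4*4 = 90 + 16 = 106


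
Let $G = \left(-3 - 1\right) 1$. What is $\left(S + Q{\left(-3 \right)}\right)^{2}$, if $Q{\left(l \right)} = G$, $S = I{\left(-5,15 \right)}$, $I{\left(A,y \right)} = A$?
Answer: $81$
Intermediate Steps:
$S = -5$
$G = -4$ ($G = \left(-4\right) 1 = -4$)
$Q{\left(l \right)} = -4$
$\left(S + Q{\left(-3 \right)}\right)^{2} = \left(-5 - 4\right)^{2} = \left(-9\right)^{2} = 81$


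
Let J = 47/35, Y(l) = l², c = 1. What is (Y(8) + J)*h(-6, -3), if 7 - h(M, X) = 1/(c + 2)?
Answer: 9148/21 ≈ 435.62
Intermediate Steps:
h(M, X) = 20/3 (h(M, X) = 7 - 1/(1 + 2) = 7 - 1/3 = 7 - 1*⅓ = 7 - ⅓ = 20/3)
J = 47/35 (J = 47*(1/35) = 47/35 ≈ 1.3429)
(Y(8) + J)*h(-6, -3) = (8² + 47/35)*(20/3) = (64 + 47/35)*(20/3) = (2287/35)*(20/3) = 9148/21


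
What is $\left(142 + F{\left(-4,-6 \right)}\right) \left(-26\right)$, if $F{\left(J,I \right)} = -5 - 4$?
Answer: $-3458$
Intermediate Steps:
$F{\left(J,I \right)} = -9$
$\left(142 + F{\left(-4,-6 \right)}\right) \left(-26\right) = \left(142 - 9\right) \left(-26\right) = 133 \left(-26\right) = -3458$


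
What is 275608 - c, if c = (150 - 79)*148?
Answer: 265100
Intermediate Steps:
c = 10508 (c = 71*148 = 10508)
275608 - c = 275608 - 1*10508 = 275608 - 10508 = 265100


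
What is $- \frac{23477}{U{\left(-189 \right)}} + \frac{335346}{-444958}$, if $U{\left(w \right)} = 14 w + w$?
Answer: $\frac{4747786528}{630727965} \approx 7.5275$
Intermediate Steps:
$U{\left(w \right)} = 15 w$
$- \frac{23477}{U{\left(-189 \right)}} + \frac{335346}{-444958} = - \frac{23477}{15 \left(-189\right)} + \frac{335346}{-444958} = - \frac{23477}{-2835} + 335346 \left(- \frac{1}{444958}\right) = \left(-23477\right) \left(- \frac{1}{2835}\right) - \frac{167673}{222479} = \frac{23477}{2835} - \frac{167673}{222479} = \frac{4747786528}{630727965}$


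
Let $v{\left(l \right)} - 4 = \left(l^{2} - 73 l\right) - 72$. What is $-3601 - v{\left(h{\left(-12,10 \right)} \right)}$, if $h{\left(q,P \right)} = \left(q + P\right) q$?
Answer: $-2357$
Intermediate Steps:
$h{\left(q,P \right)} = q \left(P + q\right)$ ($h{\left(q,P \right)} = \left(P + q\right) q = q \left(P + q\right)$)
$v{\left(l \right)} = -68 + l^{2} - 73 l$ ($v{\left(l \right)} = 4 - \left(72 - l^{2} + 73 l\right) = -68 + l^{2} - 73 l$)
$-3601 - v{\left(h{\left(-12,10 \right)} \right)} = -3601 - \left(-68 + \left(- 12 \left(10 - 12\right)\right)^{2} - 73 \left(- 12 \left(10 - 12\right)\right)\right) = -3601 - \left(-68 + \left(\left(-12\right) \left(-2\right)\right)^{2} - 73 \left(\left(-12\right) \left(-2\right)\right)\right) = -3601 - \left(-68 + 24^{2} - 1752\right) = -3601 - \left(-68 + 576 - 1752\right) = -3601 - -1244 = -3601 + 1244 = -2357$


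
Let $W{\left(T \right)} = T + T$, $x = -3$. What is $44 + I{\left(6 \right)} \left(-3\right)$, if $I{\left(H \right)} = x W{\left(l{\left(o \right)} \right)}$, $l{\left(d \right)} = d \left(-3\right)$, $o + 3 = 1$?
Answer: $152$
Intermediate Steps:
$o = -2$ ($o = -3 + 1 = -2$)
$l{\left(d \right)} = - 3 d$
$W{\left(T \right)} = 2 T$
$I{\left(H \right)} = -36$ ($I{\left(H \right)} = - 3 \cdot 2 \left(\left(-3\right) \left(-2\right)\right) = - 3 \cdot 2 \cdot 6 = \left(-3\right) 12 = -36$)
$44 + I{\left(6 \right)} \left(-3\right) = 44 - -108 = 44 + 108 = 152$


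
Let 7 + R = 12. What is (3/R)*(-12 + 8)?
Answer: -12/5 ≈ -2.4000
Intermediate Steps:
R = 5 (R = -7 + 12 = 5)
(3/R)*(-12 + 8) = (3/5)*(-12 + 8) = (3*(1/5))*(-4) = (3/5)*(-4) = -12/5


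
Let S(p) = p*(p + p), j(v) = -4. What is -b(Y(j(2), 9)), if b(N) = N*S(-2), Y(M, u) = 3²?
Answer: -72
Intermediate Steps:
Y(M, u) = 9
S(p) = 2*p² (S(p) = p*(2*p) = 2*p²)
b(N) = 8*N (b(N) = N*(2*(-2)²) = N*(2*4) = N*8 = 8*N)
-b(Y(j(2), 9)) = -8*9 = -1*72 = -72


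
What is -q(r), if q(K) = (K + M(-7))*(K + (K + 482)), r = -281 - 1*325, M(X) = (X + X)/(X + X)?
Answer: -441650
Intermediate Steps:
M(X) = 1 (M(X) = (2*X)/((2*X)) = (2*X)*(1/(2*X)) = 1)
r = -606 (r = -281 - 325 = -606)
q(K) = (1 + K)*(482 + 2*K) (q(K) = (K + 1)*(K + (K + 482)) = (1 + K)*(K + (482 + K)) = (1 + K)*(482 + 2*K))
-q(r) = -(482 + 2*(-606)² + 484*(-606)) = -(482 + 2*367236 - 293304) = -(482 + 734472 - 293304) = -1*441650 = -441650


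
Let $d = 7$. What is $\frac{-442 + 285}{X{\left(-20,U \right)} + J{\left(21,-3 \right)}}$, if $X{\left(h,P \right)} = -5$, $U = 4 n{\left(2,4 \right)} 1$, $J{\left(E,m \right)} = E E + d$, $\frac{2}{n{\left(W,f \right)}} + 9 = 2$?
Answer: $- \frac{157}{443} \approx -0.3544$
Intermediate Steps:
$n{\left(W,f \right)} = - \frac{2}{7}$ ($n{\left(W,f \right)} = \frac{2}{-9 + 2} = \frac{2}{-7} = 2 \left(- \frac{1}{7}\right) = - \frac{2}{7}$)
$J{\left(E,m \right)} = 7 + E^{2}$ ($J{\left(E,m \right)} = E E + 7 = E^{2} + 7 = 7 + E^{2}$)
$U = - \frac{8}{7}$ ($U = 4 \left(- \frac{2}{7}\right) 1 = \left(- \frac{8}{7}\right) 1 = - \frac{8}{7} \approx -1.1429$)
$\frac{-442 + 285}{X{\left(-20,U \right)} + J{\left(21,-3 \right)}} = \frac{-442 + 285}{-5 + \left(7 + 21^{2}\right)} = - \frac{157}{-5 + \left(7 + 441\right)} = - \frac{157}{-5 + 448} = - \frac{157}{443}$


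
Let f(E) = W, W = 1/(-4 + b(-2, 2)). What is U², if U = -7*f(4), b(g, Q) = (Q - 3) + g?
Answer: 1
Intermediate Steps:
b(g, Q) = -3 + Q + g (b(g, Q) = (-3 + Q) + g = -3 + Q + g)
W = -⅐ (W = 1/(-4 + (-3 + 2 - 2)) = 1/(-4 - 3) = 1/(-7) = -⅐ ≈ -0.14286)
f(E) = -⅐
U = 1 (U = -7*(-⅐) = 1)
U² = 1² = 1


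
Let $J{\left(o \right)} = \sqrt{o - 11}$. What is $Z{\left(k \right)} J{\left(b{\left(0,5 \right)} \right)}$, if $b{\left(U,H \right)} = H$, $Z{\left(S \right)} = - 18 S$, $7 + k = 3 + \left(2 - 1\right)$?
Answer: $54 i \sqrt{6} \approx 132.27 i$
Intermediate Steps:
$k = -3$ ($k = -7 + \left(3 + \left(2 - 1\right)\right) = -7 + \left(3 + 1\right) = -7 + 4 = -3$)
$J{\left(o \right)} = \sqrt{-11 + o}$
$Z{\left(k \right)} J{\left(b{\left(0,5 \right)} \right)} = \left(-18\right) \left(-3\right) \sqrt{-11 + 5} = 54 \sqrt{-6} = 54 i \sqrt{6}$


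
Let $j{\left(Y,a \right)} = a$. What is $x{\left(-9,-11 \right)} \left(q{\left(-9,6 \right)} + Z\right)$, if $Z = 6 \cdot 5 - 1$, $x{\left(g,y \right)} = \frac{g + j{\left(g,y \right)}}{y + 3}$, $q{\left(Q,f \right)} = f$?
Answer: $\frac{175}{2} \approx 87.5$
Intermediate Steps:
$x{\left(g,y \right)} = \frac{g + y}{3 + y}$ ($x{\left(g,y \right)} = \frac{g + y}{y + 3} = \frac{g + y}{3 + y}$)
$Z = 29$ ($Z = 30 - 1 = 29$)
$x{\left(-9,-11 \right)} \left(q{\left(-9,6 \right)} + Z\right) = \frac{-9 - 11}{3 - 11} \left(6 + 29\right) = \frac{1}{-8} \left(-20\right) 35 = \left(- \frac{1}{8}\right) \left(-20\right) 35 = \frac{5}{2} \cdot 35 = \frac{175}{2}$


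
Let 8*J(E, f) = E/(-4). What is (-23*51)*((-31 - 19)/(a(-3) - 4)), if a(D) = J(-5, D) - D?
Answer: -625600/9 ≈ -69511.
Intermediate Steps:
J(E, f) = -E/32 (J(E, f) = (E/(-4))/8 = (E*(-¼))/8 = (-E/4)/8 = -E/32)
a(D) = 5/32 - D (a(D) = -1/32*(-5) - D = 5/32 - D)
(-23*51)*((-31 - 19)/(a(-3) - 4)) = (-23*51)*((-31 - 19)/((5/32 - 1*(-3)) - 4)) = -(-58650)/((5/32 + 3) - 4) = -(-58650)/(101/32 - 4) = -(-58650)/(-27/32) = -(-58650)*(-32)/27 = -1173*1600/27 = -625600/9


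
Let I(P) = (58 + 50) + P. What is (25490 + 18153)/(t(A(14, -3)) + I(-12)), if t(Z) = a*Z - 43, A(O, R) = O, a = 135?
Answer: 43643/1943 ≈ 22.462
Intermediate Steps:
t(Z) = -43 + 135*Z (t(Z) = 135*Z - 43 = -43 + 135*Z)
I(P) = 108 + P
(25490 + 18153)/(t(A(14, -3)) + I(-12)) = (25490 + 18153)/((-43 + 135*14) + (108 - 12)) = 43643/((-43 + 1890) + 96) = 43643/(1847 + 96) = 43643/1943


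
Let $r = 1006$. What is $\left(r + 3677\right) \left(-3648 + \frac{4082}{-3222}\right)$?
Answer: $- \frac{9177070609}{537} \approx -1.709 \cdot 10^{7}$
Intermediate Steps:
$\left(r + 3677\right) \left(-3648 + \frac{4082}{-3222}\right) = \left(1006 + 3677\right) \left(-3648 + \frac{4082}{-3222}\right) = 4683 \left(-3648 + 4082 \left(- \frac{1}{3222}\right)\right) = 4683 \left(-3648 - \frac{2041}{1611}\right) = 4683 \left(- \frac{5878969}{1611}\right) = - \frac{9177070609}{537}$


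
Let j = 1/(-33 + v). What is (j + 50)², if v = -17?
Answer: 6245001/2500 ≈ 2498.0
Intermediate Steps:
j = -1/50 (j = 1/(-33 - 17) = 1/(-50) = -1/50 ≈ -0.020000)
(j + 50)² = (-1/50 + 50)² = (2499/50)² = 6245001/2500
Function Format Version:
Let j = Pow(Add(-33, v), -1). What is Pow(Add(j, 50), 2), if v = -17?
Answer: Rational(6245001, 2500) ≈ 2498.0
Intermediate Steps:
j = Rational(-1, 50) (j = Pow(Add(-33, -17), -1) = Pow(-50, -1) = Rational(-1, 50) ≈ -0.020000)
Pow(Add(j, 50), 2) = Pow(Add(Rational(-1, 50), 50), 2) = Pow(Rational(2499, 50), 2) = Rational(6245001, 2500)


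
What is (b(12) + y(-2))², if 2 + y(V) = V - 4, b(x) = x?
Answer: 16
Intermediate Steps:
y(V) = -6 + V (y(V) = -2 + (V - 4) = -2 + (-4 + V) = -6 + V)
(b(12) + y(-2))² = (12 + (-6 - 2))² = (12 - 8)² = 4² = 16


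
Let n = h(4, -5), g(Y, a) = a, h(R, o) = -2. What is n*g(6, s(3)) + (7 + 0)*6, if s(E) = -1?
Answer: 44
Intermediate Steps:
n = -2
n*g(6, s(3)) + (7 + 0)*6 = -2*(-1) + (7 + 0)*6 = 2 + 7*6 = 2 + 42 = 44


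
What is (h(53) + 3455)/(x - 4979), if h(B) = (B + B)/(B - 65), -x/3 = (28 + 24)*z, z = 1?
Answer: -20677/30810 ≈ -0.67111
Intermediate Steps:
x = -156 (x = -3*(28 + 24) = -156 ≈ -156.00)
h(B) = 2*B/(-65 + B) (h(B) = (2*B)/(-65 + B) = 2*B/(-65 + B))
(h(53) + 3455)/(x - 4979) = (2*53/(-65 + 53) + 3455)/(-156 - 4979) = (2*53/(-12) + 3455)/(-5135) = (2*53*(-1/12) + 3455)*(-1/5135) = (-53/6 + 3455)*(-1/5135) = (20677/6)*(-1/5135) = -20677/30810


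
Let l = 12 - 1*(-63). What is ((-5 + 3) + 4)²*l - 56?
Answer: 244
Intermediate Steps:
l = 75 (l = 12 + 63 = 75)
((-5 + 3) + 4)²*l - 56 = ((-5 + 3) + 4)²*75 - 56 = (-2 + 4)²*75 - 56 = 2²*75 - 56 = 4*75 - 56 = 300 - 56 = 244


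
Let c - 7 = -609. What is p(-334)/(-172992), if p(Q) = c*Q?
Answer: -50267/43248 ≈ -1.1623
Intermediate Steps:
c = -602 (c = 7 - 609 = -602)
p(Q) = -602*Q
p(-334)/(-172992) = -602*(-334)/(-172992) = 201068*(-1/172992) = -50267/43248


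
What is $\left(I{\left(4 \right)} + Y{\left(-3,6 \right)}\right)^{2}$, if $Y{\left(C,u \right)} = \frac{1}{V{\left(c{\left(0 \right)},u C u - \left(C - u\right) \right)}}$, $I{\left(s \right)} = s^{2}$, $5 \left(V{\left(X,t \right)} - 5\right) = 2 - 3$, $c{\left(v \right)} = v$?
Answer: $\frac{151321}{576} \approx 262.71$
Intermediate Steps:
$V{\left(X,t \right)} = \frac{24}{5}$ ($V{\left(X,t \right)} = 5 + \frac{2 - 3}{5} = 5 + \frac{1}{5} \left(-1\right) = 5 - \frac{1}{5} = \frac{24}{5}$)
$Y{\left(C,u \right)} = \frac{5}{24}$ ($Y{\left(C,u \right)} = \frac{1}{\frac{24}{5}} = \frac{5}{24}$)
$\left(I{\left(4 \right)} + Y{\left(-3,6 \right)}\right)^{2} = \left(4^{2} + \frac{5}{24}\right)^{2} = \left(16 + \frac{5}{24}\right)^{2} = \left(\frac{389}{24}\right)^{2} = \frac{151321}{576}$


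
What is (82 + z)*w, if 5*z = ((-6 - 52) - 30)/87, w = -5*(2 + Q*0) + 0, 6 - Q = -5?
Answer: -71164/87 ≈ -817.98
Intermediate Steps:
Q = 11 (Q = 6 - 1*(-5) = 6 + 5 = 11)
w = -10 (w = -5*(2 + 11*0) + 0 = -5*(2 + 0) + 0 = -5*2 + 0 = -10 + 0 = -10)
z = -88/435 (z = (((-6 - 52) - 30)/87)/5 = ((-58 - 30)*(1/87))/5 = (-88*1/87)/5 = (1/5)*(-88/87) = -88/435 ≈ -0.20230)
(82 + z)*w = (82 - 88/435)*(-10) = (35582/435)*(-10) = -71164/87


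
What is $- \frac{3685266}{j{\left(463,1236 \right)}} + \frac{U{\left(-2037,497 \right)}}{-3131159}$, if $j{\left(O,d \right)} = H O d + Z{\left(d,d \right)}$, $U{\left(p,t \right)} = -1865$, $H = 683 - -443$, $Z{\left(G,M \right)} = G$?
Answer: $- \frac{132530697703}{25867187091662} \approx -0.0051235$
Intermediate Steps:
$H = 1126$ ($H = 683 + 443 = 1126$)
$j{\left(O,d \right)} = d + 1126 O d$ ($j{\left(O,d \right)} = 1126 O d + d = d + 1126 O d$)
$- \frac{3685266}{j{\left(463,1236 \right)}} + \frac{U{\left(-2037,497 \right)}}{-3131159} = - \frac{3685266}{1236 \left(1 + 1126 \cdot 463\right)} - \frac{1865}{-3131159} = - \frac{3685266}{1236 \left(1 + 521338\right)} - - \frac{1865}{3131159} = - \frac{3685266}{1236 \cdot 521339} + \frac{1865}{3131159} = - \frac{3685266}{644375004} + \frac{1865}{3131159} = \left(-3685266\right) \frac{1}{644375004} + \frac{1865}{3131159} = - \frac{47247}{8261218} + \frac{1865}{3131159} = - \frac{132530697703}{25867187091662}$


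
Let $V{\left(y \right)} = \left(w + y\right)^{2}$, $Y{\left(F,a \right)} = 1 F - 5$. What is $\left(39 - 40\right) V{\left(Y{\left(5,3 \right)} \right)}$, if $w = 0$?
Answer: $0$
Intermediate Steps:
$Y{\left(F,a \right)} = -5 + F$ ($Y{\left(F,a \right)} = F - 5 = -5 + F$)
$V{\left(y \right)} = y^{2}$ ($V{\left(y \right)} = \left(0 + y\right)^{2} = y^{2}$)
$\left(39 - 40\right) V{\left(Y{\left(5,3 \right)} \right)} = \left(39 - 40\right) \left(-5 + 5\right)^{2} = - 0^{2} = \left(-1\right) 0 = 0$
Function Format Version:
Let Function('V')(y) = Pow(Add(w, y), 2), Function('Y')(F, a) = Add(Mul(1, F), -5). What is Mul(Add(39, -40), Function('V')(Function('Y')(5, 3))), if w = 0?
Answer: 0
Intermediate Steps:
Function('Y')(F, a) = Add(-5, F) (Function('Y')(F, a) = Add(F, -5) = Add(-5, F))
Function('V')(y) = Pow(y, 2) (Function('V')(y) = Pow(Add(0, y), 2) = Pow(y, 2))
Mul(Add(39, -40), Function('V')(Function('Y')(5, 3))) = Mul(Add(39, -40), Pow(Add(-5, 5), 2)) = Mul(-1, Pow(0, 2)) = Mul(-1, 0) = 0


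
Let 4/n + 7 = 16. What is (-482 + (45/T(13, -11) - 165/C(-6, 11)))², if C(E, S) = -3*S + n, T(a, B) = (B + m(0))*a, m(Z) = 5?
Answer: 13232577550921/58033924 ≈ 2.2801e+5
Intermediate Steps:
n = 4/9 (n = 4/(-7 + 16) = 4/9 ≈ 0.44444)
T(a, B) = a*(5 + B) (T(a, B) = (B + 5)*a = (5 + B)*a = a*(5 + B))
C(E, S) = 4/9 - 3*S (C(E, S) = -3*S + 4/9 = 4/9 - 3*S)
(-482 + (45/T(13, -11) - 165/C(-6, 11)))² = (-482 + (45/((13*(5 - 11))) - 165/(4/9 - 3*11)))² = (-482 + (45/((13*(-6))) - 165/(4/9 - 33)))² = (-482 + (45/(-78) - 165/(-293/9)))² = (-482 + (45*(-1/78) - 165*(-9/293)))² = (-482 + (-15/26 + 1485/293))² = (-482 + 34215/7618)² = (-3637661/7618)² = 13232577550921/58033924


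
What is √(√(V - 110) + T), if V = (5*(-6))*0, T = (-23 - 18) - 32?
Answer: √(-73 + I*√110) ≈ 0.6122 + 8.5659*I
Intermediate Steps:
T = -73 (T = -41 - 32 = -73)
V = 0 (V = -30*0 = 0)
√(√(V - 110) + T) = √(√(0 - 110) - 73) = √(√(-110) - 73) = √(I*√110 - 73) = √(-73 + I*√110)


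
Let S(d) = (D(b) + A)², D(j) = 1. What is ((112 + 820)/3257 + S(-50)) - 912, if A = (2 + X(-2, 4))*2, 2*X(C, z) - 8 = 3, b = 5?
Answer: -2135660/3257 ≈ -655.71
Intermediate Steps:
X(C, z) = 11/2 (X(C, z) = 4 + (½)*3 = 4 + 3/2 = 11/2)
A = 15 (A = (2 + 11/2)*2 = (15/2)*2 = 15)
S(d) = 256 (S(d) = (1 + 15)² = 16² = 256)
((112 + 820)/3257 + S(-50)) - 912 = ((112 + 820)/3257 + 256) - 912 = (932*(1/3257) + 256) - 912 = (932/3257 + 256) - 912 = 834724/3257 - 912 = -2135660/3257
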